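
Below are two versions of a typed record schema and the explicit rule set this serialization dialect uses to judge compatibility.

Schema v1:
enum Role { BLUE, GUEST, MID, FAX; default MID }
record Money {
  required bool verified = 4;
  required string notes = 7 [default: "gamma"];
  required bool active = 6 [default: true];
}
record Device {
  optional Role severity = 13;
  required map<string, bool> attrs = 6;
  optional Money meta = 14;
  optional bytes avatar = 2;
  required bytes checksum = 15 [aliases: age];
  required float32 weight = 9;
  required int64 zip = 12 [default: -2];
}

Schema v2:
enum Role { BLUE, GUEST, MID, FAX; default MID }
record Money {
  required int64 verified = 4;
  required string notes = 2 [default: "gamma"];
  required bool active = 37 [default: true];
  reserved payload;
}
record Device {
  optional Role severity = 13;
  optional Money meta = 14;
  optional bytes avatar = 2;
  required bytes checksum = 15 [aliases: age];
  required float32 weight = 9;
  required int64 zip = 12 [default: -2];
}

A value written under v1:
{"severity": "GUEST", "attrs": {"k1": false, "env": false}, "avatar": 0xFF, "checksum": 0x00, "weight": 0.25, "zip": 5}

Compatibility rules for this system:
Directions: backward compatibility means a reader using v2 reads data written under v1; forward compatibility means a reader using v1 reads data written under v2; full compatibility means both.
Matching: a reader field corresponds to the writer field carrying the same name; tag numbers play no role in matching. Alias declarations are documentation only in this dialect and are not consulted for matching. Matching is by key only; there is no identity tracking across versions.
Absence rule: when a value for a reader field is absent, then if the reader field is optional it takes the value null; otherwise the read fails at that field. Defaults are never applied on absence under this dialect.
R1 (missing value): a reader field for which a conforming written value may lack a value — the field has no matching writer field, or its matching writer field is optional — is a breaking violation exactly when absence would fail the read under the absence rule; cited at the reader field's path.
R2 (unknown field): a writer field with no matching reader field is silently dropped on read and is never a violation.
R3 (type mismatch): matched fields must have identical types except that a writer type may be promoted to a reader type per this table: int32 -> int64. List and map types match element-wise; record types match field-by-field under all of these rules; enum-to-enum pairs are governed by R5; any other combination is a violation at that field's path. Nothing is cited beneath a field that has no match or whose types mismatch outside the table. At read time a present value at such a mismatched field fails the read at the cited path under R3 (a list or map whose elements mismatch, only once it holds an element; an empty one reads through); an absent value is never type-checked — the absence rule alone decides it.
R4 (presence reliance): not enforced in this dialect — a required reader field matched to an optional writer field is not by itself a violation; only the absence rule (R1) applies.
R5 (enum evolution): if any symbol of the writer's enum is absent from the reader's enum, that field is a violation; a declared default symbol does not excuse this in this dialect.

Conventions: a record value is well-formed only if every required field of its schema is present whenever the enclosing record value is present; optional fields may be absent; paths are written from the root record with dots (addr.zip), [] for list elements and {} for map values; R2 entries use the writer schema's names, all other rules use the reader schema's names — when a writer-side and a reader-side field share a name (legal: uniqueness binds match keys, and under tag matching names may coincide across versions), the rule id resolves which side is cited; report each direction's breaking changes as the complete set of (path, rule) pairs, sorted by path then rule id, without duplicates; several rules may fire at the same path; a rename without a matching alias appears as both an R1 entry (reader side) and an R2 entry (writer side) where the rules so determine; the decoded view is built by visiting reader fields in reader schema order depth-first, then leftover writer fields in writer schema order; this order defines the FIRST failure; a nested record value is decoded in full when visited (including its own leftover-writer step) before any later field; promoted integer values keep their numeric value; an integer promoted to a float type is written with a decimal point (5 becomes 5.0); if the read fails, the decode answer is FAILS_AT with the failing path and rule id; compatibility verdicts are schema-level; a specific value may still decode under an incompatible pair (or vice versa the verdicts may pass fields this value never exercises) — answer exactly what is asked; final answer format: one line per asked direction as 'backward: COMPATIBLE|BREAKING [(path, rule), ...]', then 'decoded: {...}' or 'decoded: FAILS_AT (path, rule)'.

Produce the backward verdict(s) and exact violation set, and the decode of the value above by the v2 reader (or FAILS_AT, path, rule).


backward: BREAKING [(meta.verified, R3)]; decoded: {"severity": "GUEST", "meta": null, "avatar": 0xFF, "checksum": 0x00, "weight": 0.25, "zip": 5}

each type pair in Device: writer, then reader
backward pass over Device, reader schema v2, writer schema v1:
  writer optional, Role -> Role: reader severity maps from writer severity
  writer optional, Money -> Money: reader meta maps from writer meta
  writer optional, bytes -> bytes: reader avatar maps from writer avatar
  writer required, bytes -> bytes: reader checksum maps from writer checksum
  writer required, float32 -> float32: reader weight maps from writer weight
  writer required, int64 -> int64: reader zip maps from writer zip
  attrs (writer side), unknown to reader
  writer required, bool -> int64: reader meta.verified maps from writer meta.verified
  writer required, string -> string: reader meta.notes maps from writer meta.notes
  writer required, bool -> bool: reader meta.active maps from writer meta.active
  R3 fires at meta.verified
  backward on Device therefore BREAKING (1)
decoding the Device value with the v2 reader:
  severity := "GUEST"
  meta := null (not supplied -> null)
  avatar := 0xFF
  checksum := 0x00
  weight := 0.25
  zip := 5
  writer attrs: unmatched, discarded
  => decoded: {"severity": "GUEST", "meta": null, "avatar": 0xFF, "checksum": 0x00, "weight": 0.25, "zip": 5}
the other Device changes do not affect what is asked:
  field active in record Money: tag 6 changed to 37 -> triggers nothing under Device's printed rules — same verdict
  field notes in record Money: tag 7 changed to 2 -> triggers nothing under Device's printed rules — same verdict


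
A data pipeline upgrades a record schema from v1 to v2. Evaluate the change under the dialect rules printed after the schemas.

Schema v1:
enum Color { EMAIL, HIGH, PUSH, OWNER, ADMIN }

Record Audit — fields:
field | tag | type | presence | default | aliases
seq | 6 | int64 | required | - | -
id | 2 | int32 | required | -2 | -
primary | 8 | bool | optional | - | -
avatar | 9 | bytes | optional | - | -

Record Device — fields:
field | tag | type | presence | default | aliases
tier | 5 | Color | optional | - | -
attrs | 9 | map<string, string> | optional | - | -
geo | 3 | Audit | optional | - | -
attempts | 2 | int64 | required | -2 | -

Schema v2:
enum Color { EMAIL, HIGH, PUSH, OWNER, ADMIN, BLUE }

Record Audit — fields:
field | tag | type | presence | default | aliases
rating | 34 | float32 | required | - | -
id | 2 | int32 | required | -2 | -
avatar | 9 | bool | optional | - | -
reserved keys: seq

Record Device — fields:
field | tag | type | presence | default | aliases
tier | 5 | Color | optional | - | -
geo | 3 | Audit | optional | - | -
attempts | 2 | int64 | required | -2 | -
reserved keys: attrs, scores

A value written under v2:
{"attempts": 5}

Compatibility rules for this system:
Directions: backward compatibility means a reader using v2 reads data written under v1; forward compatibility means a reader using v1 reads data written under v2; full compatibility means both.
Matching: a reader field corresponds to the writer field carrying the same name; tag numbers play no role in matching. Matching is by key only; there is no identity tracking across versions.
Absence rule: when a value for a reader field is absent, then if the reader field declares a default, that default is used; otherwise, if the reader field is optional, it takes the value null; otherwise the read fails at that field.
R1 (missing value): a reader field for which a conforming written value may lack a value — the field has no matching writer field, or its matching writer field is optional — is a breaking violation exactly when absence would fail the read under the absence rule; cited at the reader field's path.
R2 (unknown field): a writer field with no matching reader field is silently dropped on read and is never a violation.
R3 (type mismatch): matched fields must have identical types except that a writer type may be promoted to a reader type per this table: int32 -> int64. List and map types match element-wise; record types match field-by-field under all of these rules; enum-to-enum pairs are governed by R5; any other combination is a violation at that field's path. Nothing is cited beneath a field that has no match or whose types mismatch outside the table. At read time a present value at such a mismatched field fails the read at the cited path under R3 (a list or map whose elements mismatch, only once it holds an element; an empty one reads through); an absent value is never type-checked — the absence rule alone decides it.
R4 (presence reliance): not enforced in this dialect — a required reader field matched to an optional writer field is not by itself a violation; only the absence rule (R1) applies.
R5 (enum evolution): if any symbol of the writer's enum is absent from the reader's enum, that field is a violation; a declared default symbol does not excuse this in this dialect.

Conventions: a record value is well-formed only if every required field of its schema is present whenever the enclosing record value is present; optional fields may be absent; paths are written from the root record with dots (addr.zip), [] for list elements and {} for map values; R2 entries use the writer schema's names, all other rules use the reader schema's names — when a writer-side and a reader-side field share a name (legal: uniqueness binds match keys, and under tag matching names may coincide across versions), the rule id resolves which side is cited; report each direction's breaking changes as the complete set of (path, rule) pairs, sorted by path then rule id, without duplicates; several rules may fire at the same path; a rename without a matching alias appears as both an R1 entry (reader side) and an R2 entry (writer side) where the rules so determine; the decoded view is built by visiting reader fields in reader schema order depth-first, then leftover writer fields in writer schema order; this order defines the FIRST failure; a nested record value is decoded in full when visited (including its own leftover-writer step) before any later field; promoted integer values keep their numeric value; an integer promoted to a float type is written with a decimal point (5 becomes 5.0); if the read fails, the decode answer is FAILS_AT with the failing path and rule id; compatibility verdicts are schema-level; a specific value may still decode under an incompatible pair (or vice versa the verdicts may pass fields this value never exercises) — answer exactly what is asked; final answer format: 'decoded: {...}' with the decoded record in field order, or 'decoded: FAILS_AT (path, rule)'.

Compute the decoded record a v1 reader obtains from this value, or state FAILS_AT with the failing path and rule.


decoded: {"tier": null, "attrs": null, "geo": null, "attempts": 5}

each type pair in Device: writer, then reader
decode walk for Device under reader schema v1:
  tier := null (not supplied -> null)
  attrs := null (not supplied -> null)
  geo := null (not supplied -> null)
  attempts := 5
  => decoded: {"tier": null, "attrs": null, "geo": null, "attempts": 5}
diffs on Device not affecting the asked answer:
  removed field primary from record Audit -> no rule fires on it and the decoded Device view is identical with or without it
  removed field seq from record Audit (its key "seq" joins the reserved list) -> a verdict-level change on Device — the shown value reads the same
  enum Color (field tier in record Device): symbol BLUE added -> a verdict-level change on Device — the shown value reads the same
  field avatar in record Audit: type bytes changed to bool -> a verdict-level change on Device — the shown value reads the same
  removed field attrs from record Device (its key "attrs" joins the reserved list) -> no rule fires on it and the decoded Device view is identical with or without it
  added field rating to record Audit: required float32, tag 34 (in v2 it sits immediately before id) -> a verdict-level change on Device — the shown value reads the same


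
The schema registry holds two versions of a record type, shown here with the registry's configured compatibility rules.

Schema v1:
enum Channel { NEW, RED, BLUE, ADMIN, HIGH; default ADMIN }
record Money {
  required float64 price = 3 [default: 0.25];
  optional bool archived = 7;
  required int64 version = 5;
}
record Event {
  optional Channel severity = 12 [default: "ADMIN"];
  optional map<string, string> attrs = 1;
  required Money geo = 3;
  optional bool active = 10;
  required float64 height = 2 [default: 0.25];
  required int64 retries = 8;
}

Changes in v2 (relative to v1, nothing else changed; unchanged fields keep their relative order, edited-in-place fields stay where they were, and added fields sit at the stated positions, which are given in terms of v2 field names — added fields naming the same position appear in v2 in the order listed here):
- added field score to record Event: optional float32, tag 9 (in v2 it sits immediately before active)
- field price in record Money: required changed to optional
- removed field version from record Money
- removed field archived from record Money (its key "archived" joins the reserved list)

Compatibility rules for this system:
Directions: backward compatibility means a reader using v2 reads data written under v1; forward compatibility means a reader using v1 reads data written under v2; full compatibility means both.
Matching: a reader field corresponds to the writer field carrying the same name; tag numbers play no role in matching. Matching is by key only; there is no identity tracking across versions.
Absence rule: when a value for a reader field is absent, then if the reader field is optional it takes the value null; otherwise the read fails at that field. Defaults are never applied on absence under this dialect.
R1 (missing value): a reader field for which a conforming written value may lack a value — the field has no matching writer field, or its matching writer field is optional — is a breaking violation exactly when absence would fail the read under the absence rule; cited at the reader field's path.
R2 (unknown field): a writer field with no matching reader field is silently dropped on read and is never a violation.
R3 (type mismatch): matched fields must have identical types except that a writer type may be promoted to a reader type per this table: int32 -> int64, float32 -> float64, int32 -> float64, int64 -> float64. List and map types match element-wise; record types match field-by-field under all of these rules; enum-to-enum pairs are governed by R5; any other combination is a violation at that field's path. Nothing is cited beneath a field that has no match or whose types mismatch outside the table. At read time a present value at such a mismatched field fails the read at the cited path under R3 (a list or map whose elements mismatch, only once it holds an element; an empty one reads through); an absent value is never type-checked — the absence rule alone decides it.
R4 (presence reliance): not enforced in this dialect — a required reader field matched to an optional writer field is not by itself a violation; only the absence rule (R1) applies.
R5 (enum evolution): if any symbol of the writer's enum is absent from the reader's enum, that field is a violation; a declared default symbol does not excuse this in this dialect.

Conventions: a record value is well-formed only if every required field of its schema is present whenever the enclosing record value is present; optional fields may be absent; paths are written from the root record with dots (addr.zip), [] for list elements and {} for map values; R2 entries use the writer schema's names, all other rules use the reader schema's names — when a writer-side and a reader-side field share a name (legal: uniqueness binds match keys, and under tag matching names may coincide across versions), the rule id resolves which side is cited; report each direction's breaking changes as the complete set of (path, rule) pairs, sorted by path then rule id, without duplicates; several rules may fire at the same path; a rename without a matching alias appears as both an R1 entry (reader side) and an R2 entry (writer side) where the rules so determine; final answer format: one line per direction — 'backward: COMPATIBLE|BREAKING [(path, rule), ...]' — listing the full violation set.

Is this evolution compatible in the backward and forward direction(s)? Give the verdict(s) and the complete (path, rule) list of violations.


backward: COMPATIBLE []; forward: BREAKING [(geo.price, R1), (geo.version, R1)]

each type pair in Event: writer, then reader
checking backward for Event: reader v2 against writer v1:
  writer optional, Channel -> Channel: reader severity maps from writer severity
  writer optional, map<string, string> -> map<string, string>: reader attrs maps from writer attrs
  writer required, Money -> Money: reader geo maps from writer geo
  score: no writer match
  writer optional, bool -> bool: reader active maps from writer active
  writer required, float64 -> float64: reader height maps from writer height
  writer required, int64 -> int64: reader retries maps from writer retries
  writer required, float64 -> float64: reader geo.price maps from writer geo.price
  geo.archived (writer side), unknown to reader
  geo.version (writer side), unknown to reader
  => backward: COMPATIBLE
checking forward for Event: reader v1 against writer v2:
  writer optional, Channel -> Channel: reader severity maps from writer severity
  writer optional, map<string, string> -> map<string, string>: reader attrs maps from writer attrs
  writer required, Money -> Money: reader geo maps from writer geo
  writer optional, bool -> bool: reader active maps from writer active
  writer required, float64 -> float64: reader height maps from writer height
  writer required, int64 -> int64: reader retries maps from writer retries
  score (writer side), unknown to reader
  writer optional, float64 -> float64: reader geo.price maps from writer geo.price
  geo.archived: no writer match
  geo.version: no writer match
  R1 fires at geo.price
  R1 fires at geo.version
  forward on Event therefore BREAKING (2)


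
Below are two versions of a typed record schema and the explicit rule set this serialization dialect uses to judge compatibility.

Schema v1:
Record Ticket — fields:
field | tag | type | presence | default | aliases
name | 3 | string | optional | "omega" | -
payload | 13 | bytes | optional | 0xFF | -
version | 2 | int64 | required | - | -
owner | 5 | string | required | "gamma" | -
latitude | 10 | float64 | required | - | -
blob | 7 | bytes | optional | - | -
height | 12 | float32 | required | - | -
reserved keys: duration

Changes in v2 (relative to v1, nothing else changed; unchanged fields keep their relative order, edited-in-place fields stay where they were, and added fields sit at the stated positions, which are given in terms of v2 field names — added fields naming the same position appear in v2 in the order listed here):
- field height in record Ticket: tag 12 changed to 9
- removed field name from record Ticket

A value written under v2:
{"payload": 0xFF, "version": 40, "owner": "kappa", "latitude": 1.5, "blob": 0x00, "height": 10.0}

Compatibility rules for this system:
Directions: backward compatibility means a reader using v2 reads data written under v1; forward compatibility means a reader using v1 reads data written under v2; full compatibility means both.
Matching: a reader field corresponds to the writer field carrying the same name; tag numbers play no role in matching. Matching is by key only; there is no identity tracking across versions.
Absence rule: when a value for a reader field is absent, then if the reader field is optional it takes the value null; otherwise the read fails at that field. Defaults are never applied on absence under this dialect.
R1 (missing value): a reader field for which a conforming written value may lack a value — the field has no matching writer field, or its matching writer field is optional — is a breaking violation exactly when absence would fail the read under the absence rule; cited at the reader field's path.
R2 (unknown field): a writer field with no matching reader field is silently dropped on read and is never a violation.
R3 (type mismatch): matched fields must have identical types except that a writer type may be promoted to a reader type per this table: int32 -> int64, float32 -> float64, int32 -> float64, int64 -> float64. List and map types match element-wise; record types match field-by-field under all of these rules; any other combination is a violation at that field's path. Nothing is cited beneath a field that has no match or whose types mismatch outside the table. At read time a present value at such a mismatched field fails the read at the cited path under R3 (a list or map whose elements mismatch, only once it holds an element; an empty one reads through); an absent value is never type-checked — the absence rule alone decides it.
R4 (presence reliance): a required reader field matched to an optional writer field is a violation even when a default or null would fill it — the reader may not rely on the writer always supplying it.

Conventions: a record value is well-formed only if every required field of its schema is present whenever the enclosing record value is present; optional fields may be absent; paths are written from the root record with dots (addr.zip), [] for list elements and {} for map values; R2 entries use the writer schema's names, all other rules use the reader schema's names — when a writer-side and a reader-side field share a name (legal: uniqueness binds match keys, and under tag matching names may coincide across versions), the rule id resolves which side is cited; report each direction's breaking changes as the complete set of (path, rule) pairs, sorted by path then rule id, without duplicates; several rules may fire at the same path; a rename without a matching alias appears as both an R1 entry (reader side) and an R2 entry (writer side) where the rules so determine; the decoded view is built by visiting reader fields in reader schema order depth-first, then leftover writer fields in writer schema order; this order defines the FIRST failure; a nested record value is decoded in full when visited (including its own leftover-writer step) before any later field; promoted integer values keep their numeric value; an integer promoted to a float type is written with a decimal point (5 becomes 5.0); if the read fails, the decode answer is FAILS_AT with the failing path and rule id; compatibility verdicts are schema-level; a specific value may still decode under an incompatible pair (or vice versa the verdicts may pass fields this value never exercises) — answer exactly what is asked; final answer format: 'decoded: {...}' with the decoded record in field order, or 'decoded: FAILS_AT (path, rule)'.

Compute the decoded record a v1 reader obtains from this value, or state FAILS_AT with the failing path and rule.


each type pair in Ticket: writer, then reader
decode walk for Ticket under reader schema v1:
  name := null (not supplied -> null)
  payload := 0xFF
  version := 40
  owner := "kappa"
  latitude := 1.5
  blob := 0x00
  height := 10.0
  => decoded: {"name": null, "payload": 0xFF, "version": 40, "owner": "kappa", "latitude": 1.5, "blob": 0x00, "height": 10.0}
diffs on Ticket not affecting the asked answer:
  field height in record Ticket: tag 12 changed to 9 -> no rule fires on it and the decoded Ticket view is identical with or without it
  removed field name from record Ticket -> no rule fires on it and the decoded Ticket view is identical with or without it

decoded: {"name": null, "payload": 0xFF, "version": 40, "owner": "kappa", "latitude": 1.5, "blob": 0x00, "height": 10.0}


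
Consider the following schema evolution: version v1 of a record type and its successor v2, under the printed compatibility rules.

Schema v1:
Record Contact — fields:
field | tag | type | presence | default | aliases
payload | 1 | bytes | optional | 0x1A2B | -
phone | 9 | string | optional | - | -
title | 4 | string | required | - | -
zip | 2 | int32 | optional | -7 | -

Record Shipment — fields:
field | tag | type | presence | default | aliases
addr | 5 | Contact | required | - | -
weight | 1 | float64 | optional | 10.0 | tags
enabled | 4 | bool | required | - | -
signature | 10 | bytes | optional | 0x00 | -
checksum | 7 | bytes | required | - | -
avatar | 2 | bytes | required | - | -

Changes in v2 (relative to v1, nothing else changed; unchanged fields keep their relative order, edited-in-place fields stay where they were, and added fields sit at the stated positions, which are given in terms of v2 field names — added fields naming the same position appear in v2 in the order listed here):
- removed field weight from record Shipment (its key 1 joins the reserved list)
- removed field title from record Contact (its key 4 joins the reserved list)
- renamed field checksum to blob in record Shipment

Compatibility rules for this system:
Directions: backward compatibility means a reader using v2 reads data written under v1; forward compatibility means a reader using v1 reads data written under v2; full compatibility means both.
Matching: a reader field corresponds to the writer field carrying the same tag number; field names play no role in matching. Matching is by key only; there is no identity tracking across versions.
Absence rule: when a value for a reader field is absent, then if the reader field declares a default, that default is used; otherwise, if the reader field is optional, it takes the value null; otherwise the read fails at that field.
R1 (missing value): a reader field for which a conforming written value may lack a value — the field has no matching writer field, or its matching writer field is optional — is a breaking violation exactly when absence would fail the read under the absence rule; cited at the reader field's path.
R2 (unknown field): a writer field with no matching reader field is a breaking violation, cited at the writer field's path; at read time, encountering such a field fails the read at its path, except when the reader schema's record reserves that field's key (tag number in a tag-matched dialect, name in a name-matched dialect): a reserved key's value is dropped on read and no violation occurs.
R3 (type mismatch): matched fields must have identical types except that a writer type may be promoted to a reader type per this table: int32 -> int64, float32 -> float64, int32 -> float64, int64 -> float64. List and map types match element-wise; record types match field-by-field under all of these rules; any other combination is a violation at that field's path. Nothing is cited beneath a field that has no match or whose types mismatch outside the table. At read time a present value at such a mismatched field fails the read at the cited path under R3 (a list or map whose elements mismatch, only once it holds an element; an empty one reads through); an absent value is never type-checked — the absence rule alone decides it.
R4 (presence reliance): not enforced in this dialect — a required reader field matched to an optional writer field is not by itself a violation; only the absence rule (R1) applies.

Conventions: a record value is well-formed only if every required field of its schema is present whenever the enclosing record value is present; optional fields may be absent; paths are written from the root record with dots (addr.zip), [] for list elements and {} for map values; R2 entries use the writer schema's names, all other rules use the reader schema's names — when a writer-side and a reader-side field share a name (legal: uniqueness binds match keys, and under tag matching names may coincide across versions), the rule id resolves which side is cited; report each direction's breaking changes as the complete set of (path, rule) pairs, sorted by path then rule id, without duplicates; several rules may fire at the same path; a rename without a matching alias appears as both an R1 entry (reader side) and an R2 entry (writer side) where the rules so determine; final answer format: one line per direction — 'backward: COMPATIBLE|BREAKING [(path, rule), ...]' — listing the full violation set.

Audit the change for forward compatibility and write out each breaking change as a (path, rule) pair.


in Shipment below, arrows point writer -> reader
forward for Shipment (reader v1, writer v2):
  Contact -> Contact, writer required: addr aligns to addr
  weight: no writer match
  bool -> bool, writer required: enabled aligns to enabled
  bytes -> bytes, writer optional: signature aligns to signature
  bytes -> bytes, writer required: checksum aligns to blob
  bytes -> bytes, writer required: avatar aligns to avatar
  bytes -> bytes, writer optional: addr.payload aligns to addr.payload
  string -> string, writer optional: addr.phone aligns to addr.phone
  addr.title: no writer match
  int32 -> int32, writer optional: addr.zip aligns to addr.zip
  violation R1 at addr.title
  forward on Shipment therefore BREAKING (1)
checking off the Shipment differences that do not matter here:
  removed field weight from record Shipment (its key 1 joins the reserved list) -> fires no rule on Shipment, leaving the asked answer as it is
  renamed field checksum to blob in record Shipment -> fires no rule on Shipment, leaving the asked answer as it is

forward: BREAKING [(addr.title, R1)]


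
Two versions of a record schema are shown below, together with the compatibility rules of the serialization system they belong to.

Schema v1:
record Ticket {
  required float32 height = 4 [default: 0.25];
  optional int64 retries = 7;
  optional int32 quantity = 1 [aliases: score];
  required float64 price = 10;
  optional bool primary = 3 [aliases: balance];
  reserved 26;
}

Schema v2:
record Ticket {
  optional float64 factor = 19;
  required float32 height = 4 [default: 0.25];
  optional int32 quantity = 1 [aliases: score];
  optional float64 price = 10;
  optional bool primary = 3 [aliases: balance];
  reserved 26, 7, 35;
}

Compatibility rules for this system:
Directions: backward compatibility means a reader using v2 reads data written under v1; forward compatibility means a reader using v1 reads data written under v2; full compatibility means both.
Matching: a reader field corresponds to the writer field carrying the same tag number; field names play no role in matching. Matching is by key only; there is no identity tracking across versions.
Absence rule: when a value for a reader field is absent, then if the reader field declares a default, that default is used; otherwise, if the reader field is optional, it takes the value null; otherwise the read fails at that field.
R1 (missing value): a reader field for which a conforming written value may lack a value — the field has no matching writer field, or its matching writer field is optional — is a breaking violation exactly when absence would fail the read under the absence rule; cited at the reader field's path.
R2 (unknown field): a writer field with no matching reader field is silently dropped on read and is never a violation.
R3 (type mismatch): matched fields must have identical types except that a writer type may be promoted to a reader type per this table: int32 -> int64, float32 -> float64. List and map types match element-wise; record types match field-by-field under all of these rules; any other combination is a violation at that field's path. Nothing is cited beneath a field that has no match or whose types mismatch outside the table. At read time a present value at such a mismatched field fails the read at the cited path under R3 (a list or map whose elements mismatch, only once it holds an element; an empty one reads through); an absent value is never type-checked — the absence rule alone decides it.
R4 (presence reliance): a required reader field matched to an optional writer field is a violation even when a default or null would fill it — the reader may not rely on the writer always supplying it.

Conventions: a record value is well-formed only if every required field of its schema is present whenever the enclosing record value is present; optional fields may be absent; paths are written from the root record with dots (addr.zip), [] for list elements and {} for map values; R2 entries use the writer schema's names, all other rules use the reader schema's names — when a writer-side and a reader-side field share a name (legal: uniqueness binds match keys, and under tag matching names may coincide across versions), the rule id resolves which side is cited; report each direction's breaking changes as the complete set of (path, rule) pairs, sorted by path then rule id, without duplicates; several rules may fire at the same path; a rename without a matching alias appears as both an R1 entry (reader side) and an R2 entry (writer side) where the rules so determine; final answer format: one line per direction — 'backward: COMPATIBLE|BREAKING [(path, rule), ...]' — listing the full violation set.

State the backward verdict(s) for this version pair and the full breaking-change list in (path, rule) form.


each type pair in Ticket: writer, then reader
backward analysis of Ticket with v2 as reader and v1 as writer:
  factor: no writer match
  writer required, float32 -> float32: reader height maps from writer height
  writer optional, int32 -> int32: reader quantity maps from writer quantity
  writer required, float64 -> float64: reader price maps from writer price
  writer optional, bool -> bool: reader primary maps from writer primary
  retries (writer side), unknown to reader
  nothing fires on Ticket: backward is COMPATIBLE
remaining Ticket differences; none change what is asked:
  removed field retries from record Ticket (its key 7 joins the reserved list) -> no rule fires on it in Ticket's dialect; the asked verdict holds
  added field factor to record Ticket: optional float64, tag 19 (in v2 it sits immediately before height) -> no rule fires on it in Ticket's dialect; the asked verdict holds
  field price in record Ticket: required changed to optional -> fires only in the forward direction of Ticket, which is not asked here

backward: COMPATIBLE []


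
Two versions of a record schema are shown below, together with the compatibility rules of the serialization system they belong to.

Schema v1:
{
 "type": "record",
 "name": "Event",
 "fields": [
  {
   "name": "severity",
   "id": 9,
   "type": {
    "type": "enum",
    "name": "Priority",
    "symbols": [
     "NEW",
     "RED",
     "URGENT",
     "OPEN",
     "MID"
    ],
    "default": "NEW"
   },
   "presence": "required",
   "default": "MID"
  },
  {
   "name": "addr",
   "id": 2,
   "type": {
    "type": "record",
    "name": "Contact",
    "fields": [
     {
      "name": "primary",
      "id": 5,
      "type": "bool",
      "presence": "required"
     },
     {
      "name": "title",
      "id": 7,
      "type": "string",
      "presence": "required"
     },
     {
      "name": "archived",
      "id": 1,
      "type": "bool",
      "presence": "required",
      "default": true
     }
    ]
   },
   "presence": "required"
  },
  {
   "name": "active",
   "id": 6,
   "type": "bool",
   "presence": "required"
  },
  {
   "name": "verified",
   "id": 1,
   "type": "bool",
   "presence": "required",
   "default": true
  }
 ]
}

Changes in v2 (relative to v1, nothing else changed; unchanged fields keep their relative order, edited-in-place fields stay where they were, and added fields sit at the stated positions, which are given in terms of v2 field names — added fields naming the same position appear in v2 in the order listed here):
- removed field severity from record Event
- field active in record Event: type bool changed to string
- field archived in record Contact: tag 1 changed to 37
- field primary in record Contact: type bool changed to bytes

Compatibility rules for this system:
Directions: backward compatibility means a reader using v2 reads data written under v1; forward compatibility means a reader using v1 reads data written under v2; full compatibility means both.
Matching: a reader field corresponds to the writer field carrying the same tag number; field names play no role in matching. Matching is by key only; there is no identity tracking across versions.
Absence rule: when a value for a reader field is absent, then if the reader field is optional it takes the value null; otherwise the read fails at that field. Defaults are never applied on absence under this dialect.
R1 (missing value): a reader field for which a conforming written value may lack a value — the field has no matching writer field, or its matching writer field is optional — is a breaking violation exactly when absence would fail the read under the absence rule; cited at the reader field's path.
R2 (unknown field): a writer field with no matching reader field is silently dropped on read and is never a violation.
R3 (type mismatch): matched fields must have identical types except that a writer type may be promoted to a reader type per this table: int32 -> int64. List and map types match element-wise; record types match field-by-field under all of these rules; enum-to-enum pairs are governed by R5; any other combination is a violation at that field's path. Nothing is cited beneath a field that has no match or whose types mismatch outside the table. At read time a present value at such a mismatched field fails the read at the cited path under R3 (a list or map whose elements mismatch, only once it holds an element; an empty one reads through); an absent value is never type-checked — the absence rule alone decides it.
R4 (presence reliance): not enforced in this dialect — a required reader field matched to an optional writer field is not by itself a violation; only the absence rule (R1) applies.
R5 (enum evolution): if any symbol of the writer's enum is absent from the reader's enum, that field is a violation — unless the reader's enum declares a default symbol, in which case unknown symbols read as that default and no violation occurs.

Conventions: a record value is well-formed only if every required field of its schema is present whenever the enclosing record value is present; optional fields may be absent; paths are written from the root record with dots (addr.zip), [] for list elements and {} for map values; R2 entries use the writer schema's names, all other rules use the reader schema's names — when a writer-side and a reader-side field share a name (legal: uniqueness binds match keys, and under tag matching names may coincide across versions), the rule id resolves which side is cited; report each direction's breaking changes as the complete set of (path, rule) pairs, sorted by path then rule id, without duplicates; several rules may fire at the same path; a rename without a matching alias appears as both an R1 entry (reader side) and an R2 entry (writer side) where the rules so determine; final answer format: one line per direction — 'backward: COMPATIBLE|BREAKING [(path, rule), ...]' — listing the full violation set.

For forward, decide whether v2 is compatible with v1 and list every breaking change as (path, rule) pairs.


forward: BREAKING [(active, R3), (addr.archived, R1), (addr.primary, R3), (severity, R1)]

the writer's type comes first in each Event pair
forward pass over Event, reader schema v1, writer schema v2:
  severity has no writer counterpart
  Contact -> Contact, writer required: addr aligns to addr
  string -> bool, writer required: active aligns to active
  bool -> bool, writer required: verified aligns to verified
  bytes -> bool, writer required: addr.primary aligns to addr.primary
  string -> string, writer required: addr.title aligns to addr.title
  addr.archived has no writer counterpart
  leftover writer field: addr.archived
  violation R3 at active
  violation R1 at addr.archived
  violation R3 at addr.primary
  violation R1 at severity
  => 4 violation(s): forward is BREAKING for Event
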